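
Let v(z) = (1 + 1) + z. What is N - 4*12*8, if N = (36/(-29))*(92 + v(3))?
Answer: -14628/29 ≈ -504.41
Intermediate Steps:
v(z) = 2 + z
N = -3492/29 (N = (36/(-29))*(92 + (2 + 3)) = (36*(-1/29))*(92 + 5) = -36/29*97 = -3492/29 ≈ -120.41)
N - 4*12*8 = -3492/29 - 4*12*8 = -3492/29 - 48*8 = -3492/29 - 384 = -14628/29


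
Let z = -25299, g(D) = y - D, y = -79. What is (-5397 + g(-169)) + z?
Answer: -30606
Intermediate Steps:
g(D) = -79 - D
(-5397 + g(-169)) + z = (-5397 + (-79 - 1*(-169))) - 25299 = (-5397 + (-79 + 169)) - 25299 = (-5397 + 90) - 25299 = -5307 - 25299 = -30606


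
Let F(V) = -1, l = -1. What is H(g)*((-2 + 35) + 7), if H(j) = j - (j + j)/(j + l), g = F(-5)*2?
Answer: -400/3 ≈ -133.33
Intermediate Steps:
g = -2 (g = -1*2 = -2)
H(j) = j - 2*j/(-1 + j) (H(j) = j - (j + j)/(j - 1) = j - 2*j/(-1 + j))
H(g)*((-2 + 35) + 7) = (-2*(-3 - 2)/(-1 - 2))*((-2 + 35) + 7) = (-2*(-5)/(-3))*(33 + 7) = -2*(-⅓)*(-5)*40 = -10/3*40 = -400/3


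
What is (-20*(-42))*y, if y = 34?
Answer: 28560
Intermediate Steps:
(-20*(-42))*y = -20*(-42)*34 = 840*34 = 28560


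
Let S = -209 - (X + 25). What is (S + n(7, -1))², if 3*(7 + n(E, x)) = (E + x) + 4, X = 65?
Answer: 824464/9 ≈ 91607.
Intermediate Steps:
n(E, x) = -17/3 + E/3 + x/3 (n(E, x) = -7 + ((E + x) + 4)/3 = -7 + (4 + E + x)/3 = -7 + (4/3 + E/3 + x/3) = -17/3 + E/3 + x/3)
S = -299 (S = -209 - (65 + 25) = -209 - 1*90 = -209 - 90 = -299)
(S + n(7, -1))² = (-299 + (-17/3 + (⅓)*7 + (⅓)*(-1)))² = (-299 + (-17/3 + 7/3 - ⅓))² = (-299 - 11/3)² = (-908/3)² = 824464/9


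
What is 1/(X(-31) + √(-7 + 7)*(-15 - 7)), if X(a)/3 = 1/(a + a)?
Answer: -62/3 ≈ -20.667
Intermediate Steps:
X(a) = 3/(2*a) (X(a) = 3/(a + a) = 3/((2*a)) = 3*(1/(2*a)) = 3/(2*a))
1/(X(-31) + √(-7 + 7)*(-15 - 7)) = 1/((3/2)/(-31) + √(-7 + 7)*(-15 - 7)) = 1/((3/2)*(-1/31) + √0*(-22)) = 1/(-3/62 + 0*(-22)) = 1/(-3/62 + 0) = 1/(-3/62) = -62/3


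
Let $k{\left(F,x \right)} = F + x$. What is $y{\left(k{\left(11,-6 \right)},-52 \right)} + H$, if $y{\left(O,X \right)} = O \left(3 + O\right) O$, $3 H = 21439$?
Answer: $\frac{22039}{3} \approx 7346.3$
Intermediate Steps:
$H = \frac{21439}{3}$ ($H = \frac{1}{3} \cdot 21439 = \frac{21439}{3} \approx 7146.3$)
$y{\left(O,X \right)} = O^{2} \left(3 + O\right)$
$y{\left(k{\left(11,-6 \right)},-52 \right)} + H = \left(11 - 6\right)^{2} \left(3 + \left(11 - 6\right)\right) + \frac{21439}{3} = 5^{2} \left(3 + 5\right) + \frac{21439}{3} = 25 \cdot 8 + \frac{21439}{3} = 200 + \frac{21439}{3} = \frac{22039}{3}$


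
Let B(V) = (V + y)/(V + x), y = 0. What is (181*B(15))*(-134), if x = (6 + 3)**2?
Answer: -60635/16 ≈ -3789.7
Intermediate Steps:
x = 81 (x = 9**2 = 81)
B(V) = V/(81 + V) (B(V) = (V + 0)/(V + 81) = V/(81 + V))
(181*B(15))*(-134) = (181*(15/(81 + 15)))*(-134) = (181*(15/96))*(-134) = (181*(15*(1/96)))*(-134) = (181*(5/32))*(-134) = (905/32)*(-134) = -60635/16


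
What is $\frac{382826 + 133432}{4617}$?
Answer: $\frac{57362}{513} \approx 111.82$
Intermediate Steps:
$\frac{382826 + 133432}{4617} = 516258 \cdot \frac{1}{4617} = \frac{57362}{513}$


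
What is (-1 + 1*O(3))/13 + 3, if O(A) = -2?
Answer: 36/13 ≈ 2.7692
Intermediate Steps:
(-1 + 1*O(3))/13 + 3 = (-1 + 1*(-2))/13 + 3 = (-1 - 2)/13 + 3 = (1/13)*(-3) + 3 = -3/13 + 3 = 36/13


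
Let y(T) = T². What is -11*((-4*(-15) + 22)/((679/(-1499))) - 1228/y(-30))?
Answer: 306515033/152775 ≈ 2006.3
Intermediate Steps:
-11*((-4*(-15) + 22)/((679/(-1499))) - 1228/y(-30)) = -11*((-4*(-15) + 22)/((679/(-1499))) - 1228/((-30)²)) = -11*((60 + 22)/((679*(-1/1499))) - 1228/900) = -11*(82/(-679/1499) - 1228*1/900) = -11*(82*(-1499/679) - 307/225) = -11*(-122918/679 - 307/225) = -11*(-27865003/152775) = 306515033/152775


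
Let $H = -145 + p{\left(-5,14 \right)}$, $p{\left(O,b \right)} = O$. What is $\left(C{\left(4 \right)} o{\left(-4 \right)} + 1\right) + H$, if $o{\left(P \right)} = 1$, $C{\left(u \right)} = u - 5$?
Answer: $-150$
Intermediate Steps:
$C{\left(u \right)} = -5 + u$ ($C{\left(u \right)} = u - 5 = -5 + u$)
$H = -150$ ($H = -145 - 5 = -150$)
$\left(C{\left(4 \right)} o{\left(-4 \right)} + 1\right) + H = \left(\left(-5 + 4\right) 1 + 1\right) - 150 = \left(\left(-1\right) 1 + 1\right) - 150 = \left(-1 + 1\right) - 150 = 0 - 150 = -150$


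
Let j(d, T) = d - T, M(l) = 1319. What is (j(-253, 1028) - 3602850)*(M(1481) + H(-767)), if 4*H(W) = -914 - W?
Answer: -18485587899/4 ≈ -4.6214e+9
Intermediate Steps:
H(W) = -457/2 - W/4 (H(W) = (-914 - W)/4 = -457/2 - W/4)
(j(-253, 1028) - 3602850)*(M(1481) + H(-767)) = ((-253 - 1*1028) - 3602850)*(1319 + (-457/2 - ¼*(-767))) = ((-253 - 1028) - 3602850)*(1319 + (-457/2 + 767/4)) = (-1281 - 3602850)*(1319 - 147/4) = -3604131*5129/4 = -18485587899/4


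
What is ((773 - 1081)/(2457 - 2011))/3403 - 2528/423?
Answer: -1918485974/321001587 ≈ -5.9766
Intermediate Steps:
((773 - 1081)/(2457 - 2011))/3403 - 2528/423 = -308/446*(1/3403) - 2528*1/423 = -308*1/446*(1/3403) - 2528/423 = -154/223*1/3403 - 2528/423 = -154/758869 - 2528/423 = -1918485974/321001587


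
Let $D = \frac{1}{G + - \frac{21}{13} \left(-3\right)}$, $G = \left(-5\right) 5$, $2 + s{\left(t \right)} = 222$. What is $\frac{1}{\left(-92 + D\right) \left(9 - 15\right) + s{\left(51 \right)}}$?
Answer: $\frac{131}{101171} \approx 0.0012948$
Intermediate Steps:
$s{\left(t \right)} = 220$ ($s{\left(t \right)} = -2 + 222 = 220$)
$G = -25$
$D = - \frac{13}{262}$ ($D = \frac{1}{-25 + - \frac{21}{13} \left(-3\right)} = \frac{1}{-25 + \left(-21\right) \frac{1}{13} \left(-3\right)} = \frac{1}{-25 - - \frac{63}{13}} = \frac{1}{-25 + \frac{63}{13}} = \frac{1}{- \frac{262}{13}} = - \frac{13}{262} \approx -0.049618$)
$\frac{1}{\left(-92 + D\right) \left(9 - 15\right) + s{\left(51 \right)}} = \frac{1}{\left(-92 - \frac{13}{262}\right) \left(9 - 15\right) + 220} = \frac{1}{- \frac{24117 \left(9 - 15\right)}{262} + 220} = \frac{1}{\left(- \frac{24117}{262}\right) \left(-6\right) + 220} = \frac{1}{\frac{72351}{131} + 220} = \frac{1}{\frac{101171}{131}} = \frac{131}{101171}$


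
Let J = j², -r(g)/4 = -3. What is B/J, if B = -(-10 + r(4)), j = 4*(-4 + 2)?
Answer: -1/32 ≈ -0.031250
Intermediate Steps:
r(g) = 12 (r(g) = -4*(-3) = 12)
j = -8 (j = 4*(-2) = -8)
J = 64 (J = (-8)² = 64)
B = -2 (B = -(-10 + 12) = -1*2 = -2)
B/J = -2/64 = -2*1/64 = -1/32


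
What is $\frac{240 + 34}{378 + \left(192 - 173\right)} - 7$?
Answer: $- \frac{2505}{397} \approx -6.3098$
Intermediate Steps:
$\frac{240 + 34}{378 + \left(192 - 173\right)} - 7 = \frac{274}{378 + 19} + \left(-81 + 74\right) = \frac{274}{397} - 7 = - \frac{2505}{397}$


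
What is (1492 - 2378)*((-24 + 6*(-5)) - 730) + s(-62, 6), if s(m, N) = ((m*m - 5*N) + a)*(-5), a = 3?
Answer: 675539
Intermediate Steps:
s(m, N) = -15 - 5*m**2 + 25*N (s(m, N) = ((m*m - 5*N) + 3)*(-5) = ((m**2 - 5*N) + 3)*(-5) = (3 + m**2 - 5*N)*(-5) = -15 - 5*m**2 + 25*N)
(1492 - 2378)*((-24 + 6*(-5)) - 730) + s(-62, 6) = (1492 - 2378)*((-24 + 6*(-5)) - 730) + (-15 - 5*(-62)**2 + 25*6) = -886*((-24 - 30) - 730) + (-15 - 5*3844 + 150) = -886*(-54 - 730) + (-15 - 19220 + 150) = -886*(-784) - 19085 = 694624 - 19085 = 675539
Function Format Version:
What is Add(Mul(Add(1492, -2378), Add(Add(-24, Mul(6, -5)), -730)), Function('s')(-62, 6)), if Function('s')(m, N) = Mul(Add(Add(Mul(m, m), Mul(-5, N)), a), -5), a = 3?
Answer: 675539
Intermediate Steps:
Function('s')(m, N) = Add(-15, Mul(-5, Pow(m, 2)), Mul(25, N)) (Function('s')(m, N) = Mul(Add(Add(Mul(m, m), Mul(-5, N)), 3), -5) = Mul(Add(Add(Pow(m, 2), Mul(-5, N)), 3), -5) = Mul(Add(3, Pow(m, 2), Mul(-5, N)), -5) = Add(-15, Mul(-5, Pow(m, 2)), Mul(25, N)))
Add(Mul(Add(1492, -2378), Add(Add(-24, Mul(6, -5)), -730)), Function('s')(-62, 6)) = Add(Mul(Add(1492, -2378), Add(Add(-24, Mul(6, -5)), -730)), Add(-15, Mul(-5, Pow(-62, 2)), Mul(25, 6))) = Add(Mul(-886, Add(Add(-24, -30), -730)), Add(-15, Mul(-5, 3844), 150)) = Add(Mul(-886, Add(-54, -730)), Add(-15, -19220, 150)) = Add(Mul(-886, -784), -19085) = Add(694624, -19085) = 675539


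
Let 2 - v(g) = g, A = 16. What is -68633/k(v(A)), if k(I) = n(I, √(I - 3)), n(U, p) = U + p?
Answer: 960862/213 + 68633*I*√17/213 ≈ 4511.1 + 1328.6*I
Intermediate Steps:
v(g) = 2 - g
k(I) = I + √(-3 + I) (k(I) = I + √(I - 3) = I + √(-3 + I))
-68633/k(v(A)) = -68633/((2 - 1*16) + √(-3 + (2 - 1*16))) = -68633/((2 - 16) + √(-3 + (2 - 16))) = -68633/(-14 + √(-3 - 14)) = -68633/(-14 + √(-17)) = -68633/(-14 + I*√17)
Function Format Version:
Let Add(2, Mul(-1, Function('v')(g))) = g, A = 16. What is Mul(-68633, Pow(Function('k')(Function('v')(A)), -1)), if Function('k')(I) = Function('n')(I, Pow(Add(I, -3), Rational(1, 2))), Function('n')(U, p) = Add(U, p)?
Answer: Add(Rational(960862, 213), Mul(Rational(68633, 213), I, Pow(17, Rational(1, 2)))) ≈ Add(4511.1, Mul(1328.6, I))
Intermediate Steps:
Function('v')(g) = Add(2, Mul(-1, g))
Function('k')(I) = Add(I, Pow(Add(-3, I), Rational(1, 2))) (Function('k')(I) = Add(I, Pow(Add(I, -3), Rational(1, 2))) = Add(I, Pow(Add(-3, I), Rational(1, 2))))
Mul(-68633, Pow(Function('k')(Function('v')(A)), -1)) = Mul(-68633, Pow(Add(Add(2, Mul(-1, 16)), Pow(Add(-3, Add(2, Mul(-1, 16))), Rational(1, 2))), -1)) = Mul(-68633, Pow(Add(Add(2, -16), Pow(Add(-3, Add(2, -16)), Rational(1, 2))), -1)) = Mul(-68633, Pow(Add(-14, Pow(Add(-3, -14), Rational(1, 2))), -1)) = Mul(-68633, Pow(Add(-14, Pow(-17, Rational(1, 2))), -1)) = Mul(-68633, Pow(Add(-14, Mul(I, Pow(17, Rational(1, 2)))), -1))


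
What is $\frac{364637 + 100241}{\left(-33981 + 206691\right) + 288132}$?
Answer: $\frac{232439}{230421} \approx 1.0088$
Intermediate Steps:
$\frac{364637 + 100241}{\left(-33981 + 206691\right) + 288132} = \frac{464878}{172710 + 288132} = \frac{464878}{460842} = 464878 \cdot \frac{1}{460842} = \frac{232439}{230421}$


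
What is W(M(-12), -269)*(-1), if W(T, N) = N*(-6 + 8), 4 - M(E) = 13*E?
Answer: 538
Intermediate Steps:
M(E) = 4 - 13*E
W(T, N) = 2*N (W(T, N) = N*2 = 2*N)
W(M(-12), -269)*(-1) = (2*(-269))*(-1) = -538*(-1) = 538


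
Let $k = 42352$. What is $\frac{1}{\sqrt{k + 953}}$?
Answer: $\frac{\sqrt{43305}}{43305} \approx 0.0048054$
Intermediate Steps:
$\frac{1}{\sqrt{k + 953}} = \frac{1}{\sqrt{42352 + 953}} = \frac{1}{\sqrt{43305}} = \frac{\sqrt{43305}}{43305}$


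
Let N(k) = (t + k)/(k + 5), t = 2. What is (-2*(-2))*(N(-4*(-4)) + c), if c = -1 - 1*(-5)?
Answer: 136/7 ≈ 19.429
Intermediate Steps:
c = 4 (c = -1 + 5 = 4)
N(k) = (2 + k)/(5 + k) (N(k) = (2 + k)/(k + 5) = (2 + k)/(5 + k))
(-2*(-2))*(N(-4*(-4)) + c) = (-2*(-2))*((2 - 4*(-4))/(5 - 4*(-4)) + 4) = 4*((2 + 16)/(5 + 16) + 4) = 4*(18/21 + 4) = 4*((1/21)*18 + 4) = 4*(6/7 + 4) = 4*(34/7) = 136/7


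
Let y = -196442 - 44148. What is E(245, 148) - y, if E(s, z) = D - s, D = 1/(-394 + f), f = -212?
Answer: 145649069/606 ≈ 2.4035e+5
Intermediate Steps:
y = -240590
D = -1/606 (D = 1/(-394 - 212) = 1/(-606) = -1/606 ≈ -0.0016502)
E(s, z) = -1/606 - s
E(245, 148) - y = (-1/606 - 1*245) - 1*(-240590) = (-1/606 - 245) + 240590 = -148471/606 + 240590 = 145649069/606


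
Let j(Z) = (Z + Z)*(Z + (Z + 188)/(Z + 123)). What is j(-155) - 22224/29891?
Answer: 23132737681/478256 ≈ 48369.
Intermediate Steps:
j(Z) = 2*Z*(Z + (188 + Z)/(123 + Z)) (j(Z) = (2*Z)*(Z + (188 + Z)/(123 + Z)) = 2*Z*(Z + (188 + Z)/(123 + Z)))
j(-155) - 22224/29891 = 2*(-155)*(188 + (-155)² + 124*(-155))/(123 - 155) - 22224/29891 = 2*(-155)*(188 + 24025 - 19220)/(-32) - 22224*1/29891 = 2*(-155)*(-1/32)*4993 - 22224/29891 = 773915/16 - 22224/29891 = 23132737681/478256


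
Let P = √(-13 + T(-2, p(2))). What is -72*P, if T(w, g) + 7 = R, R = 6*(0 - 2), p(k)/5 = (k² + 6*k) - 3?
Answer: -288*I*√2 ≈ -407.29*I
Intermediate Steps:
p(k) = -15 + 5*k² + 30*k (p(k) = 5*((k² + 6*k) - 3) = 5*(-3 + k² + 6*k) = -15 + 5*k² + 30*k)
R = -12 (R = 6*(-2) = -12)
T(w, g) = -19 (T(w, g) = -7 - 12 = -19)
P = 4*I*√2 (P = √(-13 - 19) = √(-32) = 4*I*√2 ≈ 5.6569*I)
-72*P = -288*I*√2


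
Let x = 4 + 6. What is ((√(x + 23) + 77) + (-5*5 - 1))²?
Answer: (51 + √33)² ≈ 3219.9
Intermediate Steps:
x = 10
((√(x + 23) + 77) + (-5*5 - 1))² = ((√(10 + 23) + 77) + (-5*5 - 1))² = ((√33 + 77) + (-25 - 1))² = ((77 + √33) - 26)² = (51 + √33)²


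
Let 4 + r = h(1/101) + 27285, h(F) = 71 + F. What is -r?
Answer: -2762553/101 ≈ -27352.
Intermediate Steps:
r = 2762553/101 (r = -4 + ((71 + 1/101) + 27285) = -4 + (7172/101 + 27285) = -4 + 2762957/101 = 2762553/101 ≈ 27352.)
-r = -1*2762553/101 = -2762553/101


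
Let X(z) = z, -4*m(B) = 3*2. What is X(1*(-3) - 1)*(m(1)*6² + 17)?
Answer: 148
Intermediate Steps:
m(B) = -3/2 (m(B) = -3*2/4 = -¼*6 = -3/2)
X(1*(-3) - 1)*(m(1)*6² + 17) = (1*(-3) - 1)*(-3/2*6² + 17) = (-3 - 1)*(-3/2*36 + 17) = -4*(-54 + 17) = -4*(-37) = 148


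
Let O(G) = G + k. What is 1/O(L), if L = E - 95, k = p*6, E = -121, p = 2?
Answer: -1/204 ≈ -0.0049020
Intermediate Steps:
k = 12 (k = 2*6 = 12)
L = -216 (L = -121 - 95 = -216)
O(G) = 12 + G (O(G) = G + 12 = 12 + G)
1/O(L) = 1/(12 - 216) = 1/(-204) = -1/204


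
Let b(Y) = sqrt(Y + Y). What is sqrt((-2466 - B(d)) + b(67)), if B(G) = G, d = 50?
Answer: sqrt(-2516 + sqrt(134)) ≈ 50.044*I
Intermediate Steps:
b(Y) = sqrt(2)*sqrt(Y) (b(Y) = sqrt(2*Y) = sqrt(2)*sqrt(Y))
sqrt((-2466 - B(d)) + b(67)) = sqrt((-2466 - 1*50) + sqrt(2)*sqrt(67)) = sqrt((-2466 - 50) + sqrt(134)) = sqrt(-2516 + sqrt(134))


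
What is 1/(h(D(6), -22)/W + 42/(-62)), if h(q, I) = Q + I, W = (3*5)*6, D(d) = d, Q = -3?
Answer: -558/533 ≈ -1.0469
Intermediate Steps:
W = 90 (W = 15*6 = 90)
h(q, I) = -3 + I
1/(h(D(6), -22)/W + 42/(-62)) = 1/((-3 - 22)/90 + 42/(-62)) = 1/(-25*1/90 + 42*(-1/62)) = 1/(-5/18 - 21/31) = 1/(-533/558) = -558/533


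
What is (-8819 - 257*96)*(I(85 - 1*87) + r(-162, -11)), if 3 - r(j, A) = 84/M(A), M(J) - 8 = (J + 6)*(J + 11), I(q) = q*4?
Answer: 1038221/2 ≈ 5.1911e+5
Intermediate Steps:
I(q) = 4*q
M(J) = 8 + (6 + J)*(11 + J) (M(J) = 8 + (J + 6)*(J + 11) = 8 + (6 + J)*(11 + J))
r(j, A) = 3 - 84/(74 + A² + 17*A)
(-8819 - 257*96)*(I(85 - 1*87) + r(-162, -11)) = (-8819 - 257*96)*(4*(85 - 1*87) + 3*(46 + (-11)² + 17*(-11))/(74 + (-11)² + 17*(-11))) = (-8819 - 24672)*(4*(85 - 87) + 3*(46 + 121 - 187)/(74 + 121 - 187)) = -33491*(4*(-2) + 3*(-20)/8) = -33491*(-8 + 3*(⅛)*(-20)) = -33491*(-8 - 15/2) = -33491*(-31/2) = 1038221/2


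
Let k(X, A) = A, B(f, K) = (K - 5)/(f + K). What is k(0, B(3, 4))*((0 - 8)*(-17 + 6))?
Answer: -88/7 ≈ -12.571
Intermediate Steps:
B(f, K) = (-5 + K)/(K + f)
k(0, B(3, 4))*((0 - 8)*(-17 + 6)) = ((-5 + 4)/(4 + 3))*((0 - 8)*(-17 + 6)) = (-1/7)*(-8*(-11)) = ((⅐)*(-1))*88 = -⅐*88 = -88/7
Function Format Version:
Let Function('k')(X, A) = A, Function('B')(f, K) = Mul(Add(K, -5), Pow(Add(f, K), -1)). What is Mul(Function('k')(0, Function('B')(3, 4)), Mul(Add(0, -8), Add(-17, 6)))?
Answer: Rational(-88, 7) ≈ -12.571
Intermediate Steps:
Function('B')(f, K) = Mul(Pow(Add(K, f), -1), Add(-5, K)) (Function('B')(f, K) = Mul(Add(-5, K), Pow(Add(K, f), -1)) = Mul(Pow(Add(K, f), -1), Add(-5, K)))
Mul(Function('k')(0, Function('B')(3, 4)), Mul(Add(0, -8), Add(-17, 6))) = Mul(Mul(Pow(Add(4, 3), -1), Add(-5, 4)), Mul(Add(0, -8), Add(-17, 6))) = Mul(Mul(Pow(7, -1), -1), Mul(-8, -11)) = Mul(Mul(Rational(1, 7), -1), 88) = Mul(Rational(-1, 7), 88) = Rational(-88, 7)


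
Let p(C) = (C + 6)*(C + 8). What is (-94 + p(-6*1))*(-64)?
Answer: 6016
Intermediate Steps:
p(C) = (6 + C)*(8 + C)
(-94 + p(-6*1))*(-64) = (-94 + (48 + (-6*1)² + 14*(-6*1)))*(-64) = (-94 + (48 + (-6)² + 14*(-6)))*(-64) = (-94 + (48 + 36 - 84))*(-64) = (-94 + 0)*(-64) = -94*(-64) = 6016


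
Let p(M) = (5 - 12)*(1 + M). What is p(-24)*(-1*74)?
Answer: -11914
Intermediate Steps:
p(M) = -7 - 7*M (p(M) = -7*(1 + M) = -7 - 7*M)
p(-24)*(-1*74) = (-7 - 7*(-24))*(-1*74) = (-7 + 168)*(-74) = 161*(-74) = -11914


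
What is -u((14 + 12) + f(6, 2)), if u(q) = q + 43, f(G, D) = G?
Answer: -75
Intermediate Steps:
u(q) = 43 + q
-u((14 + 12) + f(6, 2)) = -(43 + ((14 + 12) + 6)) = -(43 + (26 + 6)) = -(43 + 32) = -1*75 = -75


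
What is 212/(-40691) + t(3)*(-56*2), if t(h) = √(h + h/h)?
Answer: -9114996/40691 ≈ -224.01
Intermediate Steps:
t(h) = √(1 + h) (t(h) = √(h + 1) = √(1 + h))
212/(-40691) + t(3)*(-56*2) = 212/(-40691) + √(1 + 3)*(-56*2) = 212*(-1/40691) + √4*(-112) = -212/40691 + 2*(-112) = -212/40691 - 224 = -9114996/40691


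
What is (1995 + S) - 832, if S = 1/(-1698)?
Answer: 1974773/1698 ≈ 1163.0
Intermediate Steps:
S = -1/1698 ≈ -0.00058893
(1995 + S) - 832 = (1995 - 1/1698) - 832 = 3387509/1698 - 832 = 1974773/1698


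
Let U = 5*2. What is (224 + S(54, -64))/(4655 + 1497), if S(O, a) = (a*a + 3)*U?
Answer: 20607/3076 ≈ 6.6993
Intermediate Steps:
U = 10
S(O, a) = 30 + 10*a² (S(O, a) = (a*a + 3)*10 = (a² + 3)*10 = (3 + a²)*10 = 30 + 10*a²)
(224 + S(54, -64))/(4655 + 1497) = (224 + (30 + 10*(-64)²))/(4655 + 1497) = (224 + (30 + 10*4096))/6152 = (224 + (30 + 40960))*(1/6152) = (224 + 40990)*(1/6152) = 41214*(1/6152) = 20607/3076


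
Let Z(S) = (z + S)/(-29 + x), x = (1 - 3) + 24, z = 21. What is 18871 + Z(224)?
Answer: 18836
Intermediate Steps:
x = 22 (x = -2 + 24 = 22)
Z(S) = -3 - S/7 (Z(S) = (21 + S)/(-29 + 22) = (21 + S)/(-7) = (21 + S)*(-1/7) = -3 - S/7)
18871 + Z(224) = 18871 + (-3 - 1/7*224) = 18871 + (-3 - 32) = 18871 - 35 = 18836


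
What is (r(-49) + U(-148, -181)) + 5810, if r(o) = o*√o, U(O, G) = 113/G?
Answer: 1051497/181 - 343*I ≈ 5809.4 - 343.0*I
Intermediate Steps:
r(o) = o^(3/2)
(r(-49) + U(-148, -181)) + 5810 = ((-49)^(3/2) + 113/(-181)) + 5810 = (-343*I + 113*(-1/181)) + 5810 = (-343*I - 113/181) + 5810 = (-113/181 - 343*I) + 5810 = 1051497/181 - 343*I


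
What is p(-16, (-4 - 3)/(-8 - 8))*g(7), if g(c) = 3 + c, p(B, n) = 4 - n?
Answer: 285/8 ≈ 35.625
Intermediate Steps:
p(-16, (-4 - 3)/(-8 - 8))*g(7) = (4 - (-4 - 3)/(-8 - 8))*(3 + 7) = (4 - (-7)/(-16))*10 = (4 - (-7)*(-1)/16)*10 = (4 - 1*7/16)*10 = (4 - 7/16)*10 = (57/16)*10 = 285/8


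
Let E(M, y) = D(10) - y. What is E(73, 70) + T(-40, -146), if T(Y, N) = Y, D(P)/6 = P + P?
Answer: 10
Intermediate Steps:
D(P) = 12*P (D(P) = 6*(P + P) = 6*(2*P) = 12*P)
E(M, y) = 120 - y (E(M, y) = 12*10 - y = 120 - y)
E(73, 70) + T(-40, -146) = (120 - 1*70) - 40 = (120 - 70) - 40 = 50 - 40 = 10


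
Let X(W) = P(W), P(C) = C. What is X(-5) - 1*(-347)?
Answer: 342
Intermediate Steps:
X(W) = W
X(-5) - 1*(-347) = -5 - 1*(-347) = -5 + 347 = 342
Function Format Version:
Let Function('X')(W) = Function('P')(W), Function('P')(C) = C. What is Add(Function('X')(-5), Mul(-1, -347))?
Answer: 342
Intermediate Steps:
Function('X')(W) = W
Add(Function('X')(-5), Mul(-1, -347)) = Add(-5, Mul(-1, -347)) = Add(-5, 347) = 342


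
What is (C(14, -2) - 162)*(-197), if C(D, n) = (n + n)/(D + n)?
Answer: 95939/3 ≈ 31980.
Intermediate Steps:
C(D, n) = 2*n/(D + n) (C(D, n) = (2*n)/(D + n) = 2*n/(D + n))
(C(14, -2) - 162)*(-197) = (2*(-2)/(14 - 2) - 162)*(-197) = (2*(-2)/12 - 162)*(-197) = (2*(-2)*(1/12) - 162)*(-197) = (-⅓ - 162)*(-197) = -487/3*(-197) = 95939/3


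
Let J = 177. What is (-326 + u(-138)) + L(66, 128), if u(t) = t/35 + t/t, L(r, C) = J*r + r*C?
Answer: 693037/35 ≈ 19801.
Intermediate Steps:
L(r, C) = 177*r + C*r (L(r, C) = 177*r + r*C = 177*r + C*r)
u(t) = 1 + t/35 (u(t) = t*(1/35) + 1 = t/35 + 1 = 1 + t/35)
(-326 + u(-138)) + L(66, 128) = (-326 + (1 + (1/35)*(-138))) + 66*(177 + 128) = (-326 + (1 - 138/35)) + 66*305 = (-326 - 103/35) + 20130 = -11513/35 + 20130 = 693037/35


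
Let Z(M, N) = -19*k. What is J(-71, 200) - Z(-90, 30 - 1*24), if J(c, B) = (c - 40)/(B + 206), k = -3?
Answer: -23253/406 ≈ -57.273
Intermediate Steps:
Z(M, N) = 57 (Z(M, N) = -19*(-3) = 57)
J(c, B) = (-40 + c)/(206 + B)
J(-71, 200) - Z(-90, 30 - 1*24) = (-40 - 71)/(206 + 200) - 1*57 = -111/406 - 57 = -23253/406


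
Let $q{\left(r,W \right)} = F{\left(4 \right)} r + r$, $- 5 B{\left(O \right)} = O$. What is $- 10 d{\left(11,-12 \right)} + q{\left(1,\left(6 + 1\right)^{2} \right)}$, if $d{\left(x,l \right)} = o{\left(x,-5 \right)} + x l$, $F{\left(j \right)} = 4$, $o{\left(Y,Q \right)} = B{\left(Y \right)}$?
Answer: $1347$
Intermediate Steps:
$B{\left(O \right)} = - \frac{O}{5}$
$o{\left(Y,Q \right)} = - \frac{Y}{5}$
$d{\left(x,l \right)} = - \frac{x}{5} + l x$ ($d{\left(x,l \right)} = - \frac{x}{5} + x l = - \frac{x}{5} + l x$)
$q{\left(r,W \right)} = 5 r$ ($q{\left(r,W \right)} = 4 r + r = 5 r$)
$- 10 d{\left(11,-12 \right)} + q{\left(1,\left(6 + 1\right)^{2} \right)} = - 10 \cdot 11 \left(- \frac{1}{5} - 12\right) + 5 \cdot 1 = - 10 \cdot 11 \left(- \frac{61}{5}\right) + 5 = \left(-10\right) \left(- \frac{671}{5}\right) + 5 = 1342 + 5 = 1347$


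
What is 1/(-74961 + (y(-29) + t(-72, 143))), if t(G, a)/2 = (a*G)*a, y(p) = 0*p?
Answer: -1/3019617 ≈ -3.3117e-7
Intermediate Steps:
y(p) = 0
t(G, a) = 2*G*a**2 (t(G, a) = 2*((a*G)*a) = 2*((G*a)*a) = 2*(G*a**2) = 2*G*a**2)
1/(-74961 + (y(-29) + t(-72, 143))) = 1/(-74961 + (0 + 2*(-72)*143**2)) = 1/(-74961 + (0 + 2*(-72)*20449)) = 1/(-74961 + (0 - 2944656)) = 1/(-74961 - 2944656) = 1/(-3019617) = -1/3019617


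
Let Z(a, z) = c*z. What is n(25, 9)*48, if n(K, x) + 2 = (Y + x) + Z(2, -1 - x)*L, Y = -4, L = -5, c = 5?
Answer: 12144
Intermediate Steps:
Z(a, z) = 5*z
n(K, x) = 19 + 26*x (n(K, x) = -2 + ((-4 + x) + (5*(-1 - x))*(-5)) = -2 + ((-4 + x) + (-5 - 5*x)*(-5)) = -2 + ((-4 + x) + (25 + 25*x)) = -2 + (21 + 26*x) = 19 + 26*x)
n(25, 9)*48 = (19 + 26*9)*48 = (19 + 234)*48 = 253*48 = 12144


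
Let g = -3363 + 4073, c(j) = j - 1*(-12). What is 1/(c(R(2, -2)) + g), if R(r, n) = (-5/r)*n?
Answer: 1/727 ≈ 0.0013755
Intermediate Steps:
R(r, n) = -5*n/r
c(j) = 12 + j (c(j) = j + 12 = 12 + j)
g = 710
1/(c(R(2, -2)) + g) = 1/((12 - 5*(-2)/2) + 710) = 1/((12 - 5*(-2)*½) + 710) = 1/((12 + 5) + 710) = 1/(17 + 710) = 1/727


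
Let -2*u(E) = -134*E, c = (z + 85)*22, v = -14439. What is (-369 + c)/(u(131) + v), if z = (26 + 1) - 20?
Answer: -1655/5662 ≈ -0.29230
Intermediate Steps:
z = 7 (z = 27 - 20 = 7)
c = 2024 (c = (7 + 85)*22 = 92*22 = 2024)
u(E) = 67*E (u(E) = -(-67)*E = 67*E)
(-369 + c)/(u(131) + v) = (-369 + 2024)/(67*131 - 14439) = 1655/(8777 - 14439) = 1655/(-5662) = 1655*(-1/5662) = -1655/5662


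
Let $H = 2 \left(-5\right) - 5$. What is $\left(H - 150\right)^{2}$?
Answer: $27225$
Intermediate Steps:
$H = -15$ ($H = -10 - 5 = -15$)
$\left(H - 150\right)^{2} = \left(-15 - 150\right)^{2} = \left(-165\right)^{2} = 27225$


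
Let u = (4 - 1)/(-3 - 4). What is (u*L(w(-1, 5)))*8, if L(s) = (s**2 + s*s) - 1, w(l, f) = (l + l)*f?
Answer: -4776/7 ≈ -682.29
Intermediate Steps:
u = -3/7 (u = 3/(-7) = 3*(-1/7) = -3/7 ≈ -0.42857)
w(l, f) = 2*f*l (w(l, f) = (2*l)*f = 2*f*l)
L(s) = -1 + 2*s**2 (L(s) = (s**2 + s**2) - 1 = 2*s**2 - 1 = -1 + 2*s**2)
(u*L(w(-1, 5)))*8 = -3*(-1 + 2*(2*5*(-1))**2)/7*8 = -3*(-1 + 2*(-10)**2)/7*8 = -3*(-1 + 2*100)/7*8 = -3*(-1 + 200)/7*8 = -3/7*199*8 = -597/7*8 = -4776/7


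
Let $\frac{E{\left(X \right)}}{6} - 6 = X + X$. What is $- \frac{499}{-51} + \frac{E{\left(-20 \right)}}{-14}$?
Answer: $\frac{8695}{357} \approx 24.356$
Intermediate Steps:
$E{\left(X \right)} = 36 + 12 X$ ($E{\left(X \right)} = 36 + 6 \left(X + X\right) = 36 + 6 \cdot 2 X = 36 + 12 X$)
$- \frac{499}{-51} + \frac{E{\left(-20 \right)}}{-14} = - \frac{499}{-51} + \frac{36 + 12 \left(-20\right)}{-14} = \left(-499\right) \left(- \frac{1}{51}\right) + \left(36 - 240\right) \left(- \frac{1}{14}\right) = \frac{499}{51} - - \frac{102}{7} = \frac{499}{51} + \frac{102}{7} = \frac{8695}{357}$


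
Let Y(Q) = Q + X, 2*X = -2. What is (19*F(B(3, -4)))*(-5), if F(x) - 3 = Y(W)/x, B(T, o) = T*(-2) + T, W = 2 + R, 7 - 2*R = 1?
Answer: -475/3 ≈ -158.33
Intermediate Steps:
R = 3 (R = 7/2 - 1/2*1 = 7/2 - 1/2 = 3)
X = -1 (X = (1/2)*(-2) = -1)
W = 5 (W = 2 + 3 = 5)
Y(Q) = -1 + Q (Y(Q) = Q - 1 = -1 + Q)
B(T, o) = -T (B(T, o) = -2*T + T = -T)
F(x) = 3 + 4/x (F(x) = 3 + (-1 + 5)/x = 3 + 4/x)
(19*F(B(3, -4)))*(-5) = (19*(3 + 4/((-1*3))))*(-5) = (19*(3 + 4/(-3)))*(-5) = (19*(3 + 4*(-1/3)))*(-5) = (19*(3 - 4/3))*(-5) = (19*(5/3))*(-5) = (95/3)*(-5) = -475/3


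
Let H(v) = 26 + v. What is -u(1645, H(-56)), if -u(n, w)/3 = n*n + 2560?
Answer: 8125755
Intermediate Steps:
u(n, w) = -7680 - 3*n² (u(n, w) = -3*(n*n + 2560) = -3*(n² + 2560) = -3*(2560 + n²) = -7680 - 3*n²)
-u(1645, H(-56)) = -(-7680 - 3*1645²) = -(-7680 - 3*2706025) = -(-7680 - 8118075) = -1*(-8125755) = 8125755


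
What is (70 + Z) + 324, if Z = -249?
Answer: 145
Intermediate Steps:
(70 + Z) + 324 = (70 - 249) + 324 = -179 + 324 = 145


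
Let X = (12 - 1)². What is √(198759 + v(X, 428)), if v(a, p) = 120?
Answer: √198879 ≈ 445.96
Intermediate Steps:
X = 121 (X = 11² = 121)
√(198759 + v(X, 428)) = √(198759 + 120) = √198879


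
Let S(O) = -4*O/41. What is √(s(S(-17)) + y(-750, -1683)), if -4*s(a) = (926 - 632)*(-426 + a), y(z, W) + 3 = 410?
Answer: 4*√3319565/41 ≈ 177.75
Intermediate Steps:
y(z, W) = 407 (y(z, W) = -3 + 410 = 407)
S(O) = -4*O/41 (S(O) = -4*O*(1/41) = -4*O/41)
s(a) = 31311 - 147*a/2 (s(a) = -(926 - 632)*(-426 + a)/4 = -147*(-426 + a)/2 = -(-125244 + 294*a)/4 = 31311 - 147*a/2)
√(s(S(-17)) + y(-750, -1683)) = √((31311 - (-294)*(-17)/41) + 407) = √((31311 - 147/2*68/41) + 407) = √((31311 - 4998/41) + 407) = √(1278753/41 + 407) = √(1295440/41) = 4*√3319565/41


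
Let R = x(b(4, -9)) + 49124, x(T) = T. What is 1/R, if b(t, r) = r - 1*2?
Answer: 1/49113 ≈ 2.0361e-5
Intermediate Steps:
b(t, r) = -2 + r (b(t, r) = r - 2 = -2 + r)
R = 49113 (R = (-2 - 9) + 49124 = -11 + 49124 = 49113)
1/R = 1/49113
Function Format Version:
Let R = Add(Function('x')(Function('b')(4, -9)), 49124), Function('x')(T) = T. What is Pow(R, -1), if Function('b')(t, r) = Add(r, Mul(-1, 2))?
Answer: Rational(1, 49113) ≈ 2.0361e-5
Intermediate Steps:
Function('b')(t, r) = Add(-2, r) (Function('b')(t, r) = Add(r, -2) = Add(-2, r))
R = 49113 (R = Add(Add(-2, -9), 49124) = Add(-11, 49124) = 49113)
Pow(R, -1) = Pow(49113, -1) = Rational(1, 49113)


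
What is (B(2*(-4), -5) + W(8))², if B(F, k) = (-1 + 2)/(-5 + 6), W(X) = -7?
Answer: 36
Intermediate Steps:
B(F, k) = 1 (B(F, k) = 1/1 = 1*1 = 1)
(B(2*(-4), -5) + W(8))² = (1 - 7)² = (-6)² = 36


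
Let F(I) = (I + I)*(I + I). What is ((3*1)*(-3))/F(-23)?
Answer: -9/2116 ≈ -0.0042533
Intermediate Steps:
F(I) = 4*I² (F(I) = (2*I)*(2*I) = 4*I²)
((3*1)*(-3))/F(-23) = ((3*1)*(-3))/((4*(-23)²)) = (3*(-3))/((4*529)) = -9/2116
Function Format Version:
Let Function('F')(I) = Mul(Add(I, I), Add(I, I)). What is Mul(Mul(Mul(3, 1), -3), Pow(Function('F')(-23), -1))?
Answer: Rational(-9, 2116) ≈ -0.0042533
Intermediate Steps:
Function('F')(I) = Mul(4, Pow(I, 2)) (Function('F')(I) = Mul(Mul(2, I), Mul(2, I)) = Mul(4, Pow(I, 2)))
Mul(Mul(Mul(3, 1), -3), Pow(Function('F')(-23), -1)) = Mul(Mul(Mul(3, 1), -3), Pow(Mul(4, Pow(-23, 2)), -1)) = Mul(Mul(3, -3), Pow(Mul(4, 529), -1)) = Mul(-9, Pow(2116, -1)) = Mul(-9, Rational(1, 2116)) = Rational(-9, 2116)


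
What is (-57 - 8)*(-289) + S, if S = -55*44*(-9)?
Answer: 40565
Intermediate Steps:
S = 21780 (S = -2420*(-9) = 21780)
(-57 - 8)*(-289) + S = (-57 - 8)*(-289) + 21780 = -65*(-289) + 21780 = 18785 + 21780 = 40565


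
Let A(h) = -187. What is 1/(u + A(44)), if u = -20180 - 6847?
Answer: -1/27214 ≈ -3.6746e-5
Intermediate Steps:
u = -27027
1/(u + A(44)) = 1/(-27027 - 187) = 1/(-27214) = -1/27214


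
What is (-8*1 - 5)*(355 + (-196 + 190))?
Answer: -4537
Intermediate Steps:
(-8*1 - 5)*(355 + (-196 + 190)) = (-8 - 5)*(355 - 6) = -13*349 = -4537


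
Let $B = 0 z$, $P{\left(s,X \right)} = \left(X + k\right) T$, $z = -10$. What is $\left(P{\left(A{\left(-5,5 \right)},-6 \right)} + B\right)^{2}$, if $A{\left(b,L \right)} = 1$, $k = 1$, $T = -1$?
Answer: $25$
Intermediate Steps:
$P{\left(s,X \right)} = -1 - X$ ($P{\left(s,X \right)} = \left(X + 1\right) \left(-1\right) = \left(1 + X\right) \left(-1\right) = -1 - X$)
$B = 0$ ($B = 0 \left(-10\right) = 0$)
$\left(P{\left(A{\left(-5,5 \right)},-6 \right)} + B\right)^{2} = \left(\left(-1 - -6\right) + 0\right)^{2} = \left(\left(-1 + 6\right) + 0\right)^{2} = \left(5 + 0\right)^{2} = 5^{2} = 25$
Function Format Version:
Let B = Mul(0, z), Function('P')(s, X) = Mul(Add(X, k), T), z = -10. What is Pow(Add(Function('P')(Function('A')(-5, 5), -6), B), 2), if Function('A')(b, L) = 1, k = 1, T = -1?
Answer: 25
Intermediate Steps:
Function('P')(s, X) = Add(-1, Mul(-1, X)) (Function('P')(s, X) = Mul(Add(X, 1), -1) = Mul(Add(1, X), -1) = Add(-1, Mul(-1, X)))
B = 0 (B = Mul(0, -10) = 0)
Pow(Add(Function('P')(Function('A')(-5, 5), -6), B), 2) = Pow(Add(Add(-1, Mul(-1, -6)), 0), 2) = Pow(Add(Add(-1, 6), 0), 2) = Pow(Add(5, 0), 2) = Pow(5, 2) = 25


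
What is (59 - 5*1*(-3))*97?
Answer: 7178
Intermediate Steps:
(59 - 5*1*(-3))*97 = (59 - 5*(-3))*97 = (59 + 15)*97 = 74*97 = 7178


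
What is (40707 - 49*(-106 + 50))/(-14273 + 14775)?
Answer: 43451/502 ≈ 86.556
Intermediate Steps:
(40707 - 49*(-106 + 50))/(-14273 + 14775) = (40707 - 49*(-56))/502 = (40707 + 2744)*(1/502) = 43451*(1/502) = 43451/502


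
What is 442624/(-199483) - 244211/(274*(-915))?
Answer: -62254320127/50012382930 ≈ -1.2448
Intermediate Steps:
442624/(-199483) - 244211/(274*(-915)) = 442624*(-1/199483) - 244211/(-250710) = -442624/199483 - 244211*(-1/250710) = -442624/199483 + 244211/250710 = -62254320127/50012382930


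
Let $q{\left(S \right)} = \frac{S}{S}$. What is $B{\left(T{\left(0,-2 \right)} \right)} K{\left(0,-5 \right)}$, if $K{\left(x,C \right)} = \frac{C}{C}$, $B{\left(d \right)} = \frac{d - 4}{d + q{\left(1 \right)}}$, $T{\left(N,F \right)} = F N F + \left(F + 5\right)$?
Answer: $- \frac{1}{4} \approx -0.25$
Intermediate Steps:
$q{\left(S \right)} = 1$
$T{\left(N,F \right)} = 5 + F + N F^{2}$ ($T{\left(N,F \right)} = N F^{2} + \left(5 + F\right) = 5 + F + N F^{2}$)
$B{\left(d \right)} = \frac{-4 + d}{1 + d}$ ($B{\left(d \right)} = \frac{d - 4}{d + 1} = \frac{-4 + d}{1 + d}$)
$K{\left(x,C \right)} = 1$
$B{\left(T{\left(0,-2 \right)} \right)} K{\left(0,-5 \right)} = \frac{-4 + \left(5 - 2 + 0 \left(-2\right)^{2}\right)}{1 + \left(5 - 2 + 0 \left(-2\right)^{2}\right)} 1 = \frac{-4 + \left(5 - 2 + 0 \cdot 4\right)}{1 + \left(5 - 2 + 0 \cdot 4\right)} 1 = \frac{-4 + \left(5 - 2 + 0\right)}{1 + \left(5 - 2 + 0\right)} 1 = \frac{-4 + 3}{1 + 3} \cdot 1 = \frac{1}{4} \left(-1\right) 1 = \left(- \frac{1}{4}\right) 1 = - \frac{1}{4}$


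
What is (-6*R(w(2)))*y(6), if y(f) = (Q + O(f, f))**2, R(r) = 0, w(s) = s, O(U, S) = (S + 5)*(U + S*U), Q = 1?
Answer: 0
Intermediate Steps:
O(U, S) = (5 + S)*(U + S*U)
y(f) = (1 + f*(5 + f**2 + 6*f))**2
(-6*R(w(2)))*y(6) = (-6*0)*(1 + 6*(5 + 6**2 + 6*6))**2 = 0*(1 + 6*(5 + 36 + 36))**2 = 0*(1 + 6*77)**2 = 0*(1 + 462)**2 = 0*463**2 = 0*214369 = 0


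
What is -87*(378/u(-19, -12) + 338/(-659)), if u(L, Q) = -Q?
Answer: -3553167/1318 ≈ -2695.9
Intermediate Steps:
-87*(378/u(-19, -12) + 338/(-659)) = -87*(378/((-1*(-12))) + 338/(-659)) = -87*(378/12 + 338*(-1/659)) = -87*(378*(1/12) - 338/659) = -87*(63/2 - 338/659) = -87*40841/1318 = -3553167/1318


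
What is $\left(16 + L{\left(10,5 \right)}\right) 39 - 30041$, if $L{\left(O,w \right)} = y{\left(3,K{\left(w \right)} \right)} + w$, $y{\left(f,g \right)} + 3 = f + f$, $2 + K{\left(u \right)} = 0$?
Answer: $-29105$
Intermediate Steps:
$K{\left(u \right)} = -2$ ($K{\left(u \right)} = -2 + 0 = -2$)
$y{\left(f,g \right)} = -3 + 2 f$ ($y{\left(f,g \right)} = -3 + \left(f + f\right) = -3 + 2 f$)
$L{\left(O,w \right)} = 3 + w$ ($L{\left(O,w \right)} = \left(-3 + 2 \cdot 3\right) + w = \left(-3 + 6\right) + w = 3 + w$)
$\left(16 + L{\left(10,5 \right)}\right) 39 - 30041 = \left(16 + \left(3 + 5\right)\right) 39 - 30041 = \left(16 + 8\right) 39 - 30041 = 24 \cdot 39 - 30041 = 936 - 30041 = -29105$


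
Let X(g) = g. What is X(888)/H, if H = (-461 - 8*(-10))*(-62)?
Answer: 148/3937 ≈ 0.037592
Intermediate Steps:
H = 23622 (H = (-461 + 80)*(-62) = -381*(-62) = 23622)
X(888)/H = 888/23622 = 888*(1/23622) = 148/3937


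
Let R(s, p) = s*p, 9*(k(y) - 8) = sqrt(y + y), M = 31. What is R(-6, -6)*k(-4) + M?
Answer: 319 + 8*I*sqrt(2) ≈ 319.0 + 11.314*I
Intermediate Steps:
k(y) = 8 + sqrt(2)*sqrt(y)/9 (k(y) = 8 + sqrt(y + y)/9 = 8 + sqrt(2*y)/9 = 8 + (sqrt(2)*sqrt(y))/9 = 8 + sqrt(2)*sqrt(y)/9)
R(s, p) = p*s
R(-6, -6)*k(-4) + M = (-6*(-6))*(8 + sqrt(2)*sqrt(-4)/9) + 31 = 36*(8 + sqrt(2)*(2*I)/9) + 31 = 36*(8 + 2*I*sqrt(2)/9) + 31 = (288 + 8*I*sqrt(2)) + 31 = 319 + 8*I*sqrt(2)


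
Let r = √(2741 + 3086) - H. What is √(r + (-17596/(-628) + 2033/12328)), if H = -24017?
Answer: √(22519185063696890 + 936536191504*√5827)/967748 ≈ 155.31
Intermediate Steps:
r = 24017 + √5827 (r = √(2741 + 3086) - 1*(-24017) = √5827 + 24017 = 24017 + √5827 ≈ 24093.)
√(r + (-17596/(-628) + 2033/12328)) = √((24017 + √5827) + (-17596/(-628) + 2033/12328)) = √((24017 + √5827) + (-17596*(-1/628) + 2033*(1/12328))) = √((24017 + √5827) + (4399/157 + 2033/12328)) = √((24017 + √5827) + 54550053/1935496) = √(46539357485/1935496 + √5827)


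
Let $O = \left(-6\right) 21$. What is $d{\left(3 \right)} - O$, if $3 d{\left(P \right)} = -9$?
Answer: $123$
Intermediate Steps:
$d{\left(P \right)} = -3$ ($d{\left(P \right)} = \frac{1}{3} \left(-9\right) = -3$)
$O = -126$
$d{\left(3 \right)} - O = -3 - -126 = -3 + 126 = 123$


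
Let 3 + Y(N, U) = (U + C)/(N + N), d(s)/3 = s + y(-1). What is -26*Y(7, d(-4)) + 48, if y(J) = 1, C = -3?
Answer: 1038/7 ≈ 148.29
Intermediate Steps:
d(s) = 3 + 3*s (d(s) = 3*(s + 1) = 3*(1 + s) = 3 + 3*s)
Y(N, U) = -3 + (-3 + U)/(2*N) (Y(N, U) = -3 + (U - 3)/(N + N) = -3 + (-3 + U)/((2*N)) = -3 + (-3 + U)*(1/(2*N)) = -3 + (-3 + U)/(2*N))
-26*Y(7, d(-4)) + 48 = -13*(-3 + (3 + 3*(-4)) - 6*7)/7 + 48 = -13*(-3 + (3 - 12) - 42)/7 + 48 = -13*(-3 - 9 - 42)/7 + 48 = -13*(-54)/7 + 48 = -26*(-27/7) + 48 = 702/7 + 48 = 1038/7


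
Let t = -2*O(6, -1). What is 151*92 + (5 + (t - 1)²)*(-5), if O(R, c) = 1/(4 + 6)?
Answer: 69299/5 ≈ 13860.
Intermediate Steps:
O(R, c) = ⅒ (O(R, c) = 1/10 = ⅒)
t = -⅕ (t = -2*⅒ = -⅕ ≈ -0.20000)
151*92 + (5 + (t - 1)²)*(-5) = 151*92 + (5 + (-⅕ - 1)²)*(-5) = 13892 + (5 + (-6/5)²)*(-5) = 13892 + (5 + 36/25)*(-5) = 13892 + (161/25)*(-5) = 13892 - 161/5 = 69299/5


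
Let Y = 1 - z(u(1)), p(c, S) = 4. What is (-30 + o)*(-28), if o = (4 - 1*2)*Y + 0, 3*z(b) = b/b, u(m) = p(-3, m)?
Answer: 2408/3 ≈ 802.67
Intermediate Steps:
u(m) = 4
z(b) = ⅓ (z(b) = (b/b)/3 = (⅓)*1 = ⅓)
Y = ⅔ (Y = 1 - 1*⅓ = 1 - ⅓ = ⅔ ≈ 0.66667)
o = 4/3 (o = (4 - 1*2)*(⅔) + 0 = (4 - 2)*(⅔) + 0 = 2*(⅔) + 0 = 4/3 + 0 = 4/3 ≈ 1.3333)
(-30 + o)*(-28) = (-30 + 4/3)*(-28) = -86/3*(-28) = 2408/3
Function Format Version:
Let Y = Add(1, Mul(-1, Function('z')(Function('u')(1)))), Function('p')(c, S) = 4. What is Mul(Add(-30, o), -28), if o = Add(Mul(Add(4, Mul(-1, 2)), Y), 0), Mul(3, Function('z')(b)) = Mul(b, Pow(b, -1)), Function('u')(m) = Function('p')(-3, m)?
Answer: Rational(2408, 3) ≈ 802.67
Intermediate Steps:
Function('u')(m) = 4
Function('z')(b) = Rational(1, 3) (Function('z')(b) = Mul(Rational(1, 3), Mul(b, Pow(b, -1))) = Mul(Rational(1, 3), 1) = Rational(1, 3))
Y = Rational(2, 3) (Y = Add(1, Mul(-1, Rational(1, 3))) = Add(1, Rational(-1, 3)) = Rational(2, 3) ≈ 0.66667)
o = Rational(4, 3) (o = Add(Mul(Add(4, Mul(-1, 2)), Rational(2, 3)), 0) = Add(Mul(Add(4, -2), Rational(2, 3)), 0) = Add(Mul(2, Rational(2, 3)), 0) = Add(Rational(4, 3), 0) = Rational(4, 3) ≈ 1.3333)
Mul(Add(-30, o), -28) = Mul(Add(-30, Rational(4, 3)), -28) = Mul(Rational(-86, 3), -28) = Rational(2408, 3)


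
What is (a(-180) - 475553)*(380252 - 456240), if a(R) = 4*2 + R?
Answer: 36149391300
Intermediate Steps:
a(R) = 8 + R
(a(-180) - 475553)*(380252 - 456240) = ((8 - 180) - 475553)*(380252 - 456240) = (-172 - 475553)*(-75988) = -475725*(-75988) = 36149391300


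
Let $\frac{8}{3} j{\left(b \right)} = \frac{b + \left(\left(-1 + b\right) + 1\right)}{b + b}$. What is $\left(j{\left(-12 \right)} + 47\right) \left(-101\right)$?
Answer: $- \frac{38279}{8} \approx -4784.9$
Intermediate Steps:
$j{\left(b \right)} = \frac{3}{8}$ ($j{\left(b \right)} = \frac{3 \frac{b + \left(\left(-1 + b\right) + 1\right)}{b + b}}{8} = \frac{3 \frac{b + b}{2 b}}{8} = \frac{3 \cdot 2 b \frac{1}{2 b}}{8} = \frac{3}{8} \cdot 1 = \frac{3}{8}$)
$\left(j{\left(-12 \right)} + 47\right) \left(-101\right) = \left(\frac{3}{8} + 47\right) \left(-101\right) = \frac{379}{8} \left(-101\right) = - \frac{38279}{8}$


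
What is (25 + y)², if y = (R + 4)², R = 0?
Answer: 1681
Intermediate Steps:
y = 16 (y = (0 + 4)² = 4² = 16)
(25 + y)² = (25 + 16)² = 41² = 1681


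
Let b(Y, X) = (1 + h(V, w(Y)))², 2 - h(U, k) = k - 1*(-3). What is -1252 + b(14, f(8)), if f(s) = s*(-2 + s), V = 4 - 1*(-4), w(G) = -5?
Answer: -1227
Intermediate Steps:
V = 8 (V = 4 + 4 = 8)
h(U, k) = -1 - k (h(U, k) = 2 - (k - 1*(-3)) = 2 - (k + 3) = 2 - (3 + k) = 2 + (-3 - k) = -1 - k)
b(Y, X) = 25 (b(Y, X) = (1 + (-1 - 1*(-5)))² = (1 + (-1 + 5))² = (1 + 4)² = 5² = 25)
-1252 + b(14, f(8)) = -1252 + 25 = -1227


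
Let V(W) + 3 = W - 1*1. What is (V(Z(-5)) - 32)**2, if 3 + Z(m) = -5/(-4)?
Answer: 22801/16 ≈ 1425.1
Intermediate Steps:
Z(m) = -7/4 (Z(m) = -3 - 5/(-4) = -3 - 5*(-1/4) = -3 + 5/4 = -7/4)
V(W) = -4 + W (V(W) = -3 + (W - 1*1) = -3 + (W - 1) = -3 + (-1 + W) = -4 + W)
(V(Z(-5)) - 32)**2 = ((-4 - 7/4) - 32)**2 = (-23/4 - 32)**2 = (-151/4)**2 = 22801/16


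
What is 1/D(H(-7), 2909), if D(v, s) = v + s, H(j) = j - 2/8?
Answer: 4/11607 ≈ 0.00034462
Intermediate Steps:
H(j) = -¼ + j (H(j) = j - 2/8 = j - 1*¼ = j - ¼ = -¼ + j)
D(v, s) = s + v
1/D(H(-7), 2909) = 1/(2909 + (-¼ - 7)) = 1/(2909 - 29/4) = 1/(11607/4) = 4/11607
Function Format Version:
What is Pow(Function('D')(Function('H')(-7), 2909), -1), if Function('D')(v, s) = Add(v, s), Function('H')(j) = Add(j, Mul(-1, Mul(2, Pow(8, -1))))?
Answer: Rational(4, 11607) ≈ 0.00034462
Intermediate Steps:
Function('H')(j) = Add(Rational(-1, 4), j) (Function('H')(j) = Add(j, Mul(-1, Mul(2, Rational(1, 8)))) = Add(j, Mul(-1, Rational(1, 4))) = Add(j, Rational(-1, 4)) = Add(Rational(-1, 4), j))
Function('D')(v, s) = Add(s, v)
Pow(Function('D')(Function('H')(-7), 2909), -1) = Pow(Add(2909, Add(Rational(-1, 4), -7)), -1) = Pow(Add(2909, Rational(-29, 4)), -1) = Pow(Rational(11607, 4), -1) = Rational(4, 11607)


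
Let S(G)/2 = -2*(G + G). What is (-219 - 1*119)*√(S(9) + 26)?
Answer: -338*I*√46 ≈ -2292.4*I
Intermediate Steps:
S(G) = -8*G (S(G) = 2*(-2*(G + G)) = 2*(-4*G) = -8*G)
(-219 - 1*119)*√(S(9) + 26) = (-219 - 1*119)*√(-8*9 + 26) = (-219 - 119)*√(-72 + 26) = -338*I*√46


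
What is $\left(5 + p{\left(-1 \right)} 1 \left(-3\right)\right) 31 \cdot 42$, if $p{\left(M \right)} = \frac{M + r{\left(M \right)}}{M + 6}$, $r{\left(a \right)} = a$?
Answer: $\frac{40362}{5} \approx 8072.4$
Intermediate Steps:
$p{\left(M \right)} = \frac{2 M}{6 + M}$ ($p{\left(M \right)} = \frac{M + M}{M + 6} = \frac{2 M}{6 + M}$)
$\left(5 + p{\left(-1 \right)} 1 \left(-3\right)\right) 31 \cdot 42 = \left(5 + 2 \left(-1\right) \frac{1}{6 - 1} \cdot 1 \left(-3\right)\right) 31 \cdot 42 = \left(5 + 2 \left(-1\right) \frac{1}{5} \left(-3\right)\right) 31 \cdot 42 = \left(5 - - \frac{6}{5}\right) 31 \cdot 42 = \left(5 + \frac{6}{5}\right) 31 \cdot 42 = \frac{31}{5} \cdot 31 \cdot 42 = \frac{961}{5} \cdot 42 = \frac{40362}{5}$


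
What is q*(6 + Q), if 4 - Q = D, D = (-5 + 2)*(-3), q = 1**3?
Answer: 1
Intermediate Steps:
q = 1
D = 9 (D = -3*(-3) = 9)
Q = -5 (Q = 4 - 1*9 = 4 - 9 = -5)
q*(6 + Q) = 1*(6 - 5) = 1*1 = 1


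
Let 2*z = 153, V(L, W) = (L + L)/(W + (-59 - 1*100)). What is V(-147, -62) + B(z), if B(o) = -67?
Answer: -14513/221 ≈ -65.670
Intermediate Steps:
V(L, W) = 2*L/(-159 + W) (V(L, W) = (2*L)/(W + (-59 - 100)) = (2*L)/(W - 159) = (2*L)/(-159 + W) = 2*L/(-159 + W))
z = 153/2 (z = (1/2)*153 = 153/2 ≈ 76.500)
V(-147, -62) + B(z) = 2*(-147)/(-159 - 62) - 67 = 2*(-147)/(-221) - 67 = 2*(-147)*(-1/221) - 67 = 294/221 - 67 = -14513/221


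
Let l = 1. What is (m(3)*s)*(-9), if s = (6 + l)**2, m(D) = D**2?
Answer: -3969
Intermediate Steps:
s = 49 (s = (6 + 1)**2 = 7**2 = 49)
(m(3)*s)*(-9) = (3**2*49)*(-9) = (9*49)*(-9) = 441*(-9) = -3969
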